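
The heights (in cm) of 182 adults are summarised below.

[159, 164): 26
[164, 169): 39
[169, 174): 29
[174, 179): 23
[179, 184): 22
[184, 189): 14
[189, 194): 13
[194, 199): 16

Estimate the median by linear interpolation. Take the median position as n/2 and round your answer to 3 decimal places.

Cumulative frequencies: 26, 65, 94, 117, 139, 153, 166, 182
n = 182; position = n/2 = 91.
This falls in the class [169, 174): L = 169, F = 65, f = 29, h = 5.
Median ≈ 169 + ((91 − 65) / 29) × 5 = 173.4828

173.483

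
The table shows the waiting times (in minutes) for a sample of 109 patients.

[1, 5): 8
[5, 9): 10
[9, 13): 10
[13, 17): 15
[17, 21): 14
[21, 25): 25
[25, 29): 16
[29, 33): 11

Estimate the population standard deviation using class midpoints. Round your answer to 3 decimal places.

8.222

Midpoints: 3, 7, 11, 15, 19, 23, 27, 31
n = 109, Σfm = 2043, mean = 18.7431
Σfm² = 45661
Σf(m − x̄)² = Σfm² − (Σfm)²/n = 45661 − 2043²/109 = 7368.8073
Population variance = 7368.8073 / 109 = 67.6037
Standard deviation = √67.6037 = 8.2221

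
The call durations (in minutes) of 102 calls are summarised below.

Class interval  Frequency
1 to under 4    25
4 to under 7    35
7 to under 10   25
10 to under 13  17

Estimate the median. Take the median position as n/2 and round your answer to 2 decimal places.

Cumulative frequencies: 25, 60, 85, 102
n = 102; position = n/2 = 51.
This falls in the class 4 to under 7: L = 4, F = 25, f = 35, h = 3.
Median ≈ 4 + ((51 − 25) / 35) × 3 = 6.2286

6.23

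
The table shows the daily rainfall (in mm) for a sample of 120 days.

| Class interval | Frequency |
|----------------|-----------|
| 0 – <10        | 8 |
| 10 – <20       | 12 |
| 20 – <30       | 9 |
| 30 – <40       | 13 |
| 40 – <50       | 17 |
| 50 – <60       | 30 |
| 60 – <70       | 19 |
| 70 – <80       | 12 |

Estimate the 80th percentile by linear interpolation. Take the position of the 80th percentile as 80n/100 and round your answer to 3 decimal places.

Cumulative frequencies: 8, 20, 29, 42, 59, 89, 108, 120
n = 120; position = 80n/100 = 96.
This falls in the class 60 – <70: L = 60, F = 89, f = 19, h = 10.
80th percentile ≈ 60 + ((96 − 89) / 19) × 10 = 63.6842

63.684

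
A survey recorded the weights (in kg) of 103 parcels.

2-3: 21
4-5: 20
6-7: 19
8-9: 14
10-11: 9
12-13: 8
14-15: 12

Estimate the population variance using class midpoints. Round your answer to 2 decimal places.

15.57

Midpoints: 2.5, 4.5, 6.5, 8.5, 10.5, 12.5, 14.5
n = 103, Σfm = 753.5, mean = 7.3155
Σfm² = 7115.75
Σf(m − x̄)² = Σfm² − (Σfm)²/n = 7115.75 − 753.5²/103 = 1603.4951
Population variance = 1603.4951 / 103 = 15.5679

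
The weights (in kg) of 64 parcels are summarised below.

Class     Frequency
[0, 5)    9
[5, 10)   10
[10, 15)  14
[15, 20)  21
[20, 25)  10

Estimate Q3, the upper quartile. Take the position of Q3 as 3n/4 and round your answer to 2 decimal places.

Cumulative frequencies: 9, 19, 33, 54, 64
n = 64; position = 3n/4 = 48.
This falls in the class [15, 20): L = 15, F = 33, f = 21, h = 5.
Upper quartile ≈ 15 + ((48 − 33) / 21) × 5 = 18.5714

18.57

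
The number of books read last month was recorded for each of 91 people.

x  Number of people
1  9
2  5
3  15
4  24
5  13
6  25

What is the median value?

Cumulative frequencies: 9, 14, 29, 53, 66, 91
n = 91, so the median is the value in position (n+1)/2 = 46.
Position 46 falls at value 4.

4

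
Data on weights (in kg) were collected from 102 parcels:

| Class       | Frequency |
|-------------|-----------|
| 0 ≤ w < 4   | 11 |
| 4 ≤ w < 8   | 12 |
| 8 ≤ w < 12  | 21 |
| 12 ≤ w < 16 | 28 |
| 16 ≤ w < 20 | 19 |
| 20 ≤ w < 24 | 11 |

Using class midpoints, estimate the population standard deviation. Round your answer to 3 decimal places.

Midpoints: 2, 6, 10, 14, 18, 22
n = 102, Σfm = 1280, mean = 12.5490
Σfm² = 19544
Σf(m − x̄)² = Σfm² − (Σfm)²/n = 19544 − 1280²/102 = 3481.2549
Population variance = 3481.2549 / 102 = 34.1300
Standard deviation = √34.1300 = 5.8421

5.842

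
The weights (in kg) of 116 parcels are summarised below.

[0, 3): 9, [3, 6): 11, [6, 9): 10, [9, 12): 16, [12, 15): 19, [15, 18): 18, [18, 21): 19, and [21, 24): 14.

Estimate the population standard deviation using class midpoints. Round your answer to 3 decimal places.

6.343

Midpoints: 1.5, 4.5, 7.5, 10.5, 13.5, 16.5, 19.5, 22.5
n = 116, Σfm = 1545, mean = 13.3190
Σfm² = 25245
Σf(m − x̄)² = Σfm² − (Σfm)²/n = 25245 − 1545²/116 = 4667.1983
Population variance = 4667.1983 / 116 = 40.2345
Standard deviation = √40.2345 = 6.3431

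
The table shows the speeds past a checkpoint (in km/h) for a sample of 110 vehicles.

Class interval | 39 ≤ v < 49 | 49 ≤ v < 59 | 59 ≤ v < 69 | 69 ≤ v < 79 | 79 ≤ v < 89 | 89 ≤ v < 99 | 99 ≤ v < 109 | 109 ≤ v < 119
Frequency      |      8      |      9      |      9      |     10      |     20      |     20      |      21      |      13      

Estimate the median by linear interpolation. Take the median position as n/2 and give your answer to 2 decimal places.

Cumulative frequencies: 8, 17, 26, 36, 56, 76, 97, 110
n = 110; position = n/2 = 55.
This falls in the class 79 ≤ v < 89: L = 79, F = 36, f = 20, h = 10.
Median ≈ 79 + ((55 − 36) / 20) × 10 = 88.5000

88.50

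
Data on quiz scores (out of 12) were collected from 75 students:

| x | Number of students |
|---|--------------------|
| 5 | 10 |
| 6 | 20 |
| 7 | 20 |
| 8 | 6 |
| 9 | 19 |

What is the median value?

Cumulative frequencies: 10, 30, 50, 56, 75
n = 75, so the median is the value in position (n+1)/2 = 38.
Position 38 falls at value 7.

7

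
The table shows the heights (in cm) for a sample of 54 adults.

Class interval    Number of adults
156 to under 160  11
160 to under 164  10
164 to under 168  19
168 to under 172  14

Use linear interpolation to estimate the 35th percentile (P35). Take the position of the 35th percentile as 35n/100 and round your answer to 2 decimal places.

163.16

Cumulative frequencies: 11, 21, 40, 54
n = 54; position = 35n/100 = 18.9.
This falls in the class 160 to under 164: L = 160, F = 11, f = 10, h = 4.
35th percentile ≈ 160 + ((18.9 − 11) / 10) × 4 = 163.1600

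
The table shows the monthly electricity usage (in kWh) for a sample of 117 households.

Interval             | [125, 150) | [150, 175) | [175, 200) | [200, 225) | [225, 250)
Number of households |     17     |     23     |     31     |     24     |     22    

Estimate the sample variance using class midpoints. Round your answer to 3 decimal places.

1088.178

Midpoints: 137.5, 162.5, 187.5, 212.5, 237.5
n = 117, Σfm = 22212.5, mean = 189.8504
Σfm² = 4343281.25
Σf(m − x̄)² = Σfm² − (Σfm)²/n = 4343281.25 − 22212.5²/117 = 126228.6325
Sample variance = 126228.6325 / 116 = 1088.1779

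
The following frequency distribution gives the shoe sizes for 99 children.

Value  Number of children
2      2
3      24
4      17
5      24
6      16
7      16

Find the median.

5

Cumulative frequencies: 2, 26, 43, 67, 83, 99
n = 99, so the median is the value in position (n+1)/2 = 50.
Position 50 falls at value 5.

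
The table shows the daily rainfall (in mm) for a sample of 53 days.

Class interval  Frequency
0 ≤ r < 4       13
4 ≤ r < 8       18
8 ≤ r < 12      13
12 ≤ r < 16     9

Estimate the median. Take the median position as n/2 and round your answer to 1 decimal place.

7.0

Cumulative frequencies: 13, 31, 44, 53
n = 53; position = n/2 = 26.5.
This falls in the class 4 ≤ r < 8: L = 4, F = 13, f = 18, h = 4.
Median ≈ 4 + ((26.5 − 13) / 18) × 4 = 7.0000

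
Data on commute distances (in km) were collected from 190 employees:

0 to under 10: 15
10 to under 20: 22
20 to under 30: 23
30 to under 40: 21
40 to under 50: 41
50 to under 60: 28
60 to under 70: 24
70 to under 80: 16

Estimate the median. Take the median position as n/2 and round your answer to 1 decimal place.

Cumulative frequencies: 15, 37, 60, 81, 122, 150, 174, 190
n = 190; position = n/2 = 95.
This falls in the class 40 to under 50: L = 40, F = 81, f = 41, h = 10.
Median ≈ 40 + ((95 − 81) / 41) × 10 = 43.4146

43.4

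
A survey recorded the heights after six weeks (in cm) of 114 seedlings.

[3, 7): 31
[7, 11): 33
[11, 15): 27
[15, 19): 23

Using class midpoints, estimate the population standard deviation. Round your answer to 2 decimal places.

Midpoints: 5, 9, 13, 17
n = 114, Σfm = 1194, mean = 10.4737
Σfm² = 14658
Σf(m − x̄)² = Σfm² − (Σfm)²/n = 14658 − 1194²/114 = 2152.4211
Population variance = 2152.4211 / 114 = 18.8809
Standard deviation = √18.8809 = 4.3452

4.35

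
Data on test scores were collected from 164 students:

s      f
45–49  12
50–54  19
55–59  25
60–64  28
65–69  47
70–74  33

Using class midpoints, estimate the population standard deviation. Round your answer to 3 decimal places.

Midpoints: 47, 52, 57, 62, 67, 72
n = 164, Σfm = 10238, mean = 62.4268
Σfm² = 648796
Σf(m − x̄)² = Σfm² − (Σfm)²/n = 648796 − 10238²/164 = 9670.1220
Population variance = 9670.1220 / 164 = 58.9642
Standard deviation = √58.9642 = 7.6788

7.679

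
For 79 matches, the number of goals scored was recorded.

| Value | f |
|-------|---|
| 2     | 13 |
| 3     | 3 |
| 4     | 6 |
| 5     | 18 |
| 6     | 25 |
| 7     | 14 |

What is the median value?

5

Cumulative frequencies: 13, 16, 22, 40, 65, 79
n = 79, so the median is the value in position (n+1)/2 = 40.
Position 40 falls at value 5.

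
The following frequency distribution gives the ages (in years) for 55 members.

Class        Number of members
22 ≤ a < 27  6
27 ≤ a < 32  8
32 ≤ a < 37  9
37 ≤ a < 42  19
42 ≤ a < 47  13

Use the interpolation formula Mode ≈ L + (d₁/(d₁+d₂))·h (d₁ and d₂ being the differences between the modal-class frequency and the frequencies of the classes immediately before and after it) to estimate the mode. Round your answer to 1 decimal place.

40.1

Modal class: 37 ≤ a < 42 (highest frequency 19).
d₁ = 19 − 9 = 10, d₂ = 19 − 13 = 6
Mode ≈ 37 + (10/(10+6)) × 5 = 37 + 3.1250 = 40.1250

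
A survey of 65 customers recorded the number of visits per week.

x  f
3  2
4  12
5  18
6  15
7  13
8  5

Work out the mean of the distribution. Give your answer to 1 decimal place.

5.6

Values: 3, 4, 5, 6, 7, 8
Σfx = 2×3 + 12×4 + 18×5 + 15×6 + 13×7 + 5×8 = 365
n = Σf = 65
Mean = 365 / 65 = 5.6154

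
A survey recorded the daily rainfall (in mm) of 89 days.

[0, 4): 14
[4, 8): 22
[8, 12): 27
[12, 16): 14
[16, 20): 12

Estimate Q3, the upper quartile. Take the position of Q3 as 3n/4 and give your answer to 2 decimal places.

13.07

Cumulative frequencies: 14, 36, 63, 77, 89
n = 89; position = 3n/4 = 66.75.
This falls in the class [12, 16): L = 12, F = 63, f = 14, h = 4.
Upper quartile ≈ 12 + ((66.75 − 63) / 14) × 4 = 13.0714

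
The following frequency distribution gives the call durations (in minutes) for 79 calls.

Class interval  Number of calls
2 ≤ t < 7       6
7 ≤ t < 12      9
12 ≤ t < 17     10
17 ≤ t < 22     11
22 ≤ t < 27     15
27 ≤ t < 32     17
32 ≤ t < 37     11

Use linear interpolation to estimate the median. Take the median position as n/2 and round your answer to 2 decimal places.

23.17

Cumulative frequencies: 6, 15, 25, 36, 51, 68, 79
n = 79; position = n/2 = 39.5.
This falls in the class 22 ≤ t < 27: L = 22, F = 36, f = 15, h = 5.
Median ≈ 22 + ((39.5 − 36) / 15) × 5 = 23.1667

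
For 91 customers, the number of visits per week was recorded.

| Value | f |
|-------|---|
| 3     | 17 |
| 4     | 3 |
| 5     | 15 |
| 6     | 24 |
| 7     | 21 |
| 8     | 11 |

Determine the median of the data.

6

Cumulative frequencies: 17, 20, 35, 59, 80, 91
n = 91, so the median is the value in position (n+1)/2 = 46.
Position 46 falls at value 6.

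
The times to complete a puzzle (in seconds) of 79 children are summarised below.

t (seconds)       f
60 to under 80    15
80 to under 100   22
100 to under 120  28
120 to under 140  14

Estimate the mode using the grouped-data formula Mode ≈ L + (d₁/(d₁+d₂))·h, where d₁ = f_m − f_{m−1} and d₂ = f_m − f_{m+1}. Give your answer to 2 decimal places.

106.00

Modal class: 100 to under 120 (highest frequency 28).
d₁ = 28 − 22 = 6, d₂ = 28 − 14 = 14
Mode ≈ 100 + (6/(6+14)) × 20 = 100 + 6.0000 = 106.0000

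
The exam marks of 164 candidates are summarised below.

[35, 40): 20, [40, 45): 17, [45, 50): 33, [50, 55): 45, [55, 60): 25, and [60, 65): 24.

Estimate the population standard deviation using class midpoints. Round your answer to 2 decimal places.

7.65

Midpoints: 37.5, 42.5, 47.5, 52.5, 57.5, 62.5
n = 164, Σfm = 8340, mean = 50.8537
Σfm² = 433725
Σf(m − x̄)² = Σfm² − (Σfm)²/n = 433725 − 8340²/164 = 9605.4878
Population variance = 9605.4878 / 164 = 58.5700
Standard deviation = √58.5700 = 7.6531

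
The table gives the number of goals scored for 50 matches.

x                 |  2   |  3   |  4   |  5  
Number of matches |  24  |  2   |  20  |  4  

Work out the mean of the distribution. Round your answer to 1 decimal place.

3.1

Values: 2, 3, 4, 5
Σfx = 24×2 + 2×3 + 20×4 + 4×5 = 154
n = Σf = 50
Mean = 154 / 50 = 3.0800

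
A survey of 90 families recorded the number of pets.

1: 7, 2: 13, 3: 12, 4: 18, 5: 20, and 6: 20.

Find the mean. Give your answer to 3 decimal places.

4.011

Values: 1, 2, 3, 4, 5, 6
Σfx = 7×1 + 13×2 + 12×3 + 18×4 + 20×5 + 20×6 = 361
n = Σf = 90
Mean = 361 / 90 = 4.0111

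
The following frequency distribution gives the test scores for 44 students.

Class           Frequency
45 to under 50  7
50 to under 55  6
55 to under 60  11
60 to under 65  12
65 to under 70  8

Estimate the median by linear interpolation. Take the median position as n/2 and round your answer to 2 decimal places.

59.09

Cumulative frequencies: 7, 13, 24, 36, 44
n = 44; position = n/2 = 22.
This falls in the class 55 to under 60: L = 55, F = 13, f = 11, h = 5.
Median ≈ 55 + ((22 − 13) / 11) × 5 = 59.0909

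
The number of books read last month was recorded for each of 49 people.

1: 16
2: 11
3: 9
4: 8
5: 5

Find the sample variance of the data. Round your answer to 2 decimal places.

1.88

Values: 1, 2, 3, 4, 5
n = 49, Σfx = 122, mean = 2.4898
Σfx² = 394
Σf(x − x̄)² = Σfx² − (Σfx)²/n = 394 − 122²/49 = 90.2449
Sample variance = 90.2449 / 48 = 1.8801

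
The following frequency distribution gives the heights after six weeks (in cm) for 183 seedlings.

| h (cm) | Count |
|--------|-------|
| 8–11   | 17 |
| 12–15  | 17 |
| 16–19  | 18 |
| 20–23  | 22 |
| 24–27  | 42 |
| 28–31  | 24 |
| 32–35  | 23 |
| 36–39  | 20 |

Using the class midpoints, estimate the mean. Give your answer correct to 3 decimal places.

24.473

Midpoints: 9.5, 13.5, 17.5, 21.5, 25.5, 29.5, 33.5, 37.5
Σfm = 17×9.5 + 17×13.5 + 18×17.5 + 22×21.5 + 42×25.5 + 24×29.5 + 23×33.5 + 20×37.5 = 4478.5
n = Σf = 183
Mean = 4478.5 / 183 = 24.4727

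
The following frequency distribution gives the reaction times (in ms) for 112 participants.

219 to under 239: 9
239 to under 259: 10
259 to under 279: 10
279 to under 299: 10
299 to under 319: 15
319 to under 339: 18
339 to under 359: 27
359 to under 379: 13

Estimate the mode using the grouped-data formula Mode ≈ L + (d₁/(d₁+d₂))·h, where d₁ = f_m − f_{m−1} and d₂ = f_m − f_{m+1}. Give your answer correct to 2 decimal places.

Modal class: 339 to under 359 (highest frequency 27).
d₁ = 27 − 18 = 9, d₂ = 27 − 13 = 14
Mode ≈ 339 + (9/(9+14)) × 20 = 339 + 7.8261 = 346.8261

346.83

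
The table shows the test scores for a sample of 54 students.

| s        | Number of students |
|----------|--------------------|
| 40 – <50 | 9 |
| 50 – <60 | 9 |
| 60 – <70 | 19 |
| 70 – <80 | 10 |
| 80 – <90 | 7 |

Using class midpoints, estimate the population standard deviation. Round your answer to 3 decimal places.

12.385

Midpoints: 45, 55, 65, 75, 85
n = 54, Σfm = 3480, mean = 64.4444
Σfm² = 232550
Σf(m − x̄)² = Σfm² − (Σfm)²/n = 232550 − 3480²/54 = 8283.3333
Population variance = 8283.3333 / 54 = 153.3951
Standard deviation = √153.3951 = 12.3853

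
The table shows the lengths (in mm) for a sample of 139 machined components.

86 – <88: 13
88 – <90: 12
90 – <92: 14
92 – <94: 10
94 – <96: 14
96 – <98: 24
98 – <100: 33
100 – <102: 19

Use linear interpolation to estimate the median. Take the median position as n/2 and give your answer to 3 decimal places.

Cumulative frequencies: 13, 25, 39, 49, 63, 87, 120, 139
n = 139; position = n/2 = 69.5.
This falls in the class 96 – <98: L = 96, F = 63, f = 24, h = 2.
Median ≈ 96 + ((69.5 − 63) / 24) × 2 = 96.5417

96.542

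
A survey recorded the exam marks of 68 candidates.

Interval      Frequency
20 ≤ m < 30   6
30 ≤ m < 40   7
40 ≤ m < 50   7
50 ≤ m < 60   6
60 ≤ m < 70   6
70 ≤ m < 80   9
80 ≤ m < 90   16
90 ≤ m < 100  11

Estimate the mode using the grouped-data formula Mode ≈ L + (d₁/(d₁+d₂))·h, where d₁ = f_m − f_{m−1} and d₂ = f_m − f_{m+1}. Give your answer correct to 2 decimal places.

85.83

Modal class: 80 ≤ m < 90 (highest frequency 16).
d₁ = 16 − 9 = 7, d₂ = 16 − 11 = 5
Mode ≈ 80 + (7/(7+5)) × 10 = 80 + 5.8333 = 85.8333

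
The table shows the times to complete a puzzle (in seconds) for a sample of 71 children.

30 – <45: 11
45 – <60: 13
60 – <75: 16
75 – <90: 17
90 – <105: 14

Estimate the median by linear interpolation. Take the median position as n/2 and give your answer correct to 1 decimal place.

70.8

Cumulative frequencies: 11, 24, 40, 57, 71
n = 71; position = n/2 = 35.5.
This falls in the class 60 – <75: L = 60, F = 24, f = 16, h = 15.
Median ≈ 60 + ((35.5 − 24) / 16) × 15 = 70.7812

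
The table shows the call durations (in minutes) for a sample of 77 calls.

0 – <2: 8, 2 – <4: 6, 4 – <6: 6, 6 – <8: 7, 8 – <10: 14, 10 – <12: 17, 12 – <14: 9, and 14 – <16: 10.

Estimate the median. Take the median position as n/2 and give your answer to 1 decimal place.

9.6

Cumulative frequencies: 8, 14, 20, 27, 41, 58, 67, 77
n = 77; position = n/2 = 38.5.
This falls in the class 8 – <10: L = 8, F = 27, f = 14, h = 2.
Median ≈ 8 + ((38.5 − 27) / 14) × 2 = 9.6429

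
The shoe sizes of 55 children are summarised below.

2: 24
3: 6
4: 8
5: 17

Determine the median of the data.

Cumulative frequencies: 24, 30, 38, 55
n = 55, so the median is the value in position (n+1)/2 = 28.
Position 28 falls at value 3.

3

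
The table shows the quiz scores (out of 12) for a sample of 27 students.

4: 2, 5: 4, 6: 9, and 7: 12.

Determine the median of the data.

6

Cumulative frequencies: 2, 6, 15, 27
n = 27, so the median is the value in position (n+1)/2 = 14.
Position 14 falls at value 6.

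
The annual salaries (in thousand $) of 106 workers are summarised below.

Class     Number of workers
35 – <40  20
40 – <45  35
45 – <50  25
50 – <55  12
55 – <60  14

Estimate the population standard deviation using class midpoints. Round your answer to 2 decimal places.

Midpoints: 37.5, 42.5, 47.5, 52.5, 57.5
n = 106, Σfm = 4860, mean = 45.8491
Σfm² = 227112.5
Σf(m − x̄)² = Σfm² − (Σfm)²/n = 227112.5 − 4860²/106 = 4286.0849
Population variance = 4286.0849 / 106 = 40.4348
Standard deviation = √40.4348 = 6.3588

6.36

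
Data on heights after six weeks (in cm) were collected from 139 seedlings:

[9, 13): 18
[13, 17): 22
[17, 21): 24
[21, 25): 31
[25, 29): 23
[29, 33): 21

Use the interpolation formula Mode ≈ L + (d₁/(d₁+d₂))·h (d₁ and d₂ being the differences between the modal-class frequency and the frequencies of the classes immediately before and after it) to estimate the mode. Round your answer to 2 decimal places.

22.87

Modal class: [21, 25) (highest frequency 31).
d₁ = 31 − 24 = 7, d₂ = 31 − 23 = 8
Mode ≈ 21 + (7/(7+8)) × 4 = 21 + 1.8667 = 22.8667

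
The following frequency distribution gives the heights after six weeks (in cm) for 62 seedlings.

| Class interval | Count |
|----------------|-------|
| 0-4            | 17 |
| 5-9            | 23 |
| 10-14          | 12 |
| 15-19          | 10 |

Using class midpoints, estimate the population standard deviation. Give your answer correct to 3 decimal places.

Midpoints: 2, 7, 12, 17
n = 62, Σfm = 509, mean = 8.2097
Σfm² = 5813
Σf(m − x̄)² = Σfm² − (Σfm)²/n = 5813 − 509²/62 = 1634.2742
Population variance = 1634.2742 / 62 = 26.3593
Standard deviation = √26.3593 = 5.1341

5.134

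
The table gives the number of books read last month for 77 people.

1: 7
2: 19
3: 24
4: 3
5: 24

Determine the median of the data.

Cumulative frequencies: 7, 26, 50, 53, 77
n = 77, so the median is the value in position (n+1)/2 = 39.
Position 39 falls at value 3.

3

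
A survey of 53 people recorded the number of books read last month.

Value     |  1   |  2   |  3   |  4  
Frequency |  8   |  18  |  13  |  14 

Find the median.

Cumulative frequencies: 8, 26, 39, 53
n = 53, so the median is the value in position (n+1)/2 = 27.
Position 27 falls at value 3.

3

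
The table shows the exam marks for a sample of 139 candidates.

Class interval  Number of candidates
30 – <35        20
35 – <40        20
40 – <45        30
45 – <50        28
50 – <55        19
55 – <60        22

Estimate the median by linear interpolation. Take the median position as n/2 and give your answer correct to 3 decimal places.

Cumulative frequencies: 20, 40, 70, 98, 117, 139
n = 139; position = n/2 = 69.5.
This falls in the class 40 – <45: L = 40, F = 40, f = 30, h = 5.
Median ≈ 40 + ((69.5 − 40) / 30) × 5 = 44.9167

44.917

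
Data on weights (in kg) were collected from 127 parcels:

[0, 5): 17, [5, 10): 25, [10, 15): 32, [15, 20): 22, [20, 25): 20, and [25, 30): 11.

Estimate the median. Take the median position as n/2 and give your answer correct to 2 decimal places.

13.36

Cumulative frequencies: 17, 42, 74, 96, 116, 127
n = 127; position = n/2 = 63.5.
This falls in the class [10, 15): L = 10, F = 42, f = 32, h = 5.
Median ≈ 10 + ((63.5 − 42) / 32) × 5 = 13.3594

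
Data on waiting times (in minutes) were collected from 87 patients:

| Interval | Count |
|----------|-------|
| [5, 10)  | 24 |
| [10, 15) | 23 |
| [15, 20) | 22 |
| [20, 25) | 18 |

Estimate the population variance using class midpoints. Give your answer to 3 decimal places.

Midpoints: 7.5, 12.5, 17.5, 22.5
n = 87, Σfm = 1257.5, mean = 14.4540
Σfm² = 20793.75
Σf(m − x̄)² = Σfm² − (Σfm)²/n = 20793.75 − 1257.5²/87 = 2617.8161
Population variance = 2617.8161 / 87 = 30.0898

30.090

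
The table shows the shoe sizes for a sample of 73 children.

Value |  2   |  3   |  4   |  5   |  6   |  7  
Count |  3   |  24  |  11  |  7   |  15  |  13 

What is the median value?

Cumulative frequencies: 3, 27, 38, 45, 60, 73
n = 73, so the median is the value in position (n+1)/2 = 37.
Position 37 falls at value 4.

4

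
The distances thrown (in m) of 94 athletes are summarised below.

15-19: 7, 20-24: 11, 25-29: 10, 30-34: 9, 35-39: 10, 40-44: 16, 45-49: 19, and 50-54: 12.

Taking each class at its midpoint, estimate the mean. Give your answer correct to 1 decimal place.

Midpoints: 17, 22, 27, 32, 37, 42, 47, 52
Σfm = 7×17 + 11×22 + 10×27 + 9×32 + 10×37 + 16×42 + 19×47 + 12×52 = 3478
n = Σf = 94
Mean = 3478 / 94 = 37.0000

37.0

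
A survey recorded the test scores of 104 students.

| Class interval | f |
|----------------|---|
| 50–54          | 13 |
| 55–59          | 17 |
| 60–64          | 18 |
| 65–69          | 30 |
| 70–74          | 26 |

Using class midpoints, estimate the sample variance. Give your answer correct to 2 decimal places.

45.72

Midpoints: 52, 57, 62, 67, 72
n = 104, Σfm = 6643, mean = 63.8750
Σfm² = 429031
Σf(m − x̄)² = Σfm² − (Σfm)²/n = 429031 − 6643²/104 = 4709.3750
Sample variance = 4709.3750 / 103 = 45.7221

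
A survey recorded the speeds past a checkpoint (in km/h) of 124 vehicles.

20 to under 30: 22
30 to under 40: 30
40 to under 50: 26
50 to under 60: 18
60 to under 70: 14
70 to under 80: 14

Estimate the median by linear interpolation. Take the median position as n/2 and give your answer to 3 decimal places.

43.846

Cumulative frequencies: 22, 52, 78, 96, 110, 124
n = 124; position = n/2 = 62.
This falls in the class 40 to under 50: L = 40, F = 52, f = 26, h = 10.
Median ≈ 40 + ((62 − 52) / 26) × 10 = 43.8462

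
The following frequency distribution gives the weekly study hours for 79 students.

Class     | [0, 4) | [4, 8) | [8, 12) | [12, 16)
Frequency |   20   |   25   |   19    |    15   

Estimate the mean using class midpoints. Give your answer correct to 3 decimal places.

7.468

Midpoints: 2, 6, 10, 14
Σfm = 20×2 + 25×6 + 19×10 + 15×14 = 590
n = Σf = 79
Mean = 590 / 79 = 7.4684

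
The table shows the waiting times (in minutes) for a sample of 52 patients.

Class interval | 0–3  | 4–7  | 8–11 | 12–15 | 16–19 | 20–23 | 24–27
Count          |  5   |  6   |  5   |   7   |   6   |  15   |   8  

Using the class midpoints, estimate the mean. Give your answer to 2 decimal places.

Midpoints: 1.5, 5.5, 9.5, 13.5, 17.5, 21.5, 25.5
Σfm = 5×1.5 + 6×5.5 + 5×9.5 + 7×13.5 + 6×17.5 + 15×21.5 + 8×25.5 = 814
n = Σf = 52
Mean = 814 / 52 = 15.6538

15.65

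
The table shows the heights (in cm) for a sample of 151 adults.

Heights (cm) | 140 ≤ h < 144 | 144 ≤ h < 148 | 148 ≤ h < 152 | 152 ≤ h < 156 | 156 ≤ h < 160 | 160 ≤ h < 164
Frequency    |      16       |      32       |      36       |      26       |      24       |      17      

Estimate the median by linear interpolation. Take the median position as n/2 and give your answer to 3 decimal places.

Cumulative frequencies: 16, 48, 84, 110, 134, 151
n = 151; position = n/2 = 75.5.
This falls in the class 148 ≤ h < 152: L = 148, F = 48, f = 36, h = 4.
Median ≈ 148 + ((75.5 − 48) / 36) × 4 = 151.0556

151.056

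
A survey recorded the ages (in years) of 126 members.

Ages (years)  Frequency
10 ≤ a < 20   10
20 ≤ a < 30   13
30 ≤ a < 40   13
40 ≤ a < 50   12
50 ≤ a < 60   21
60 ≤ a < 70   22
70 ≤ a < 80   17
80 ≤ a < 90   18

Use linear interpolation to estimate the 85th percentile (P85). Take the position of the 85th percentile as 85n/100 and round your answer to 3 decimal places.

Cumulative frequencies: 10, 23, 36, 48, 69, 91, 108, 126
n = 126; position = 85n/100 = 107.1.
This falls in the class 70 ≤ a < 80: L = 70, F = 91, f = 17, h = 10.
85th percentile ≈ 70 + ((107.1 − 91) / 17) × 10 = 79.4706

79.471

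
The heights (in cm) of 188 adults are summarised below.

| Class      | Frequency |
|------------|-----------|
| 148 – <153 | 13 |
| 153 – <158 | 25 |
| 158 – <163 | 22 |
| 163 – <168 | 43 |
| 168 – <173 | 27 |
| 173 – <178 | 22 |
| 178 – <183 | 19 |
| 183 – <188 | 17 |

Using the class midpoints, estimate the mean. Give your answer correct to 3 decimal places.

Midpoints: 150.5, 155.5, 160.5, 165.5, 170.5, 175.5, 180.5, 185.5
Σfm = 13×150.5 + 25×155.5 + 22×160.5 + 43×165.5 + 27×170.5 + 22×175.5 + 19×180.5 + 17×185.5 = 31539
n = Σf = 188
Mean = 31539 / 188 = 167.7606

167.761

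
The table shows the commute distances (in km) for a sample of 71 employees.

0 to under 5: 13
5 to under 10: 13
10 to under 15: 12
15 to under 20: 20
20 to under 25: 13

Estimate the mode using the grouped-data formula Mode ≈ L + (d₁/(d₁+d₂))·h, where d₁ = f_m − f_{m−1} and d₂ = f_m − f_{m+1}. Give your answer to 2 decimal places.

Modal class: 15 to under 20 (highest frequency 20).
d₁ = 20 − 12 = 8, d₂ = 20 − 13 = 7
Mode ≈ 15 + (8/(8+7)) × 5 = 15 + 2.6667 = 17.6667

17.67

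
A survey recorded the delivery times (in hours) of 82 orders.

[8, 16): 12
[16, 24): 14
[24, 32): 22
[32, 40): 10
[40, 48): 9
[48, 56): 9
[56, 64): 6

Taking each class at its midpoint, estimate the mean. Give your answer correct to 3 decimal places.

Midpoints: 12, 20, 28, 36, 44, 52, 60
Σfm = 12×12 + 14×20 + 22×28 + 10×36 + 9×44 + 9×52 + 6×60 = 2624
n = Σf = 82
Mean = 2624 / 82 = 32.0000

32.000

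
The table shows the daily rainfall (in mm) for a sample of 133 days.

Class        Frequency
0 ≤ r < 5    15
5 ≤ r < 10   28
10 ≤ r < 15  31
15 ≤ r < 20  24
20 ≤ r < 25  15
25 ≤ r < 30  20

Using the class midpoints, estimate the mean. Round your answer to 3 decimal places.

Midpoints: 2.5, 7.5, 12.5, 17.5, 22.5, 27.5
Σfm = 15×2.5 + 28×7.5 + 31×12.5 + 24×17.5 + 15×22.5 + 20×27.5 = 1942.5
n = Σf = 133
Mean = 1942.5 / 133 = 14.6053

14.605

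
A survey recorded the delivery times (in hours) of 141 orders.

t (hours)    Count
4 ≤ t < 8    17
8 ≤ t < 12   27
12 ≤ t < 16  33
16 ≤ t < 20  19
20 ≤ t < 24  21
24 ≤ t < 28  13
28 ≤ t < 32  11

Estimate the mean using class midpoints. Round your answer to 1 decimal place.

16.4

Midpoints: 6, 10, 14, 18, 22, 26, 30
Σfm = 17×6 + 27×10 + 33×14 + 19×18 + 21×22 + 13×26 + 11×30 = 2306
n = Σf = 141
Mean = 2306 / 141 = 16.3546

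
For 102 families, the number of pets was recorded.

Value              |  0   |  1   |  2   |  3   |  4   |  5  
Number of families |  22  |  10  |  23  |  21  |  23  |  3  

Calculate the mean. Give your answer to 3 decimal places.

Values: 0, 1, 2, 3, 4, 5
Σfx = 22×0 + 10×1 + 23×2 + 21×3 + 23×4 + 3×5 = 226
n = Σf = 102
Mean = 226 / 102 = 2.2157

2.216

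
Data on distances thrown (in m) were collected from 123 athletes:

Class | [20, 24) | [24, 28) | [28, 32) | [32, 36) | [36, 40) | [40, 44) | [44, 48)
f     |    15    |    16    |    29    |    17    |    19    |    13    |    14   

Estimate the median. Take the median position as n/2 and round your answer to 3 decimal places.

32.353

Cumulative frequencies: 15, 31, 60, 77, 96, 109, 123
n = 123; position = n/2 = 61.5.
This falls in the class [32, 36): L = 32, F = 60, f = 17, h = 4.
Median ≈ 32 + ((61.5 − 60) / 17) × 4 = 32.3529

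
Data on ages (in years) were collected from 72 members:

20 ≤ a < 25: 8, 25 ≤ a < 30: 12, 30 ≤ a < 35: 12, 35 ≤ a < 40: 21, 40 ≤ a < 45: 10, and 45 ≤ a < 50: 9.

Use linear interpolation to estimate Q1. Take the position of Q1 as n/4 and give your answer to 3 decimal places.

Cumulative frequencies: 8, 20, 32, 53, 63, 72
n = 72; position = n/4 = 18.
This falls in the class 25 ≤ a < 30: L = 25, F = 8, f = 12, h = 5.
Lower quartile ≈ 25 + ((18 − 8) / 12) × 5 = 29.1667

29.167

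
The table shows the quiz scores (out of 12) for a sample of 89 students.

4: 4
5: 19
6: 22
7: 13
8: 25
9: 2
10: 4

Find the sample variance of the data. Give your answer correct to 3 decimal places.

2.184

Values: 4, 5, 6, 7, 8, 9, 10
n = 89, Σfx = 592, mean = 6.6517
Σfx² = 4130
Σf(x − x̄)² = Σfx² − (Σfx)²/n = 4130 − 592²/89 = 192.2022
Sample variance = 192.2022 / 88 = 2.1841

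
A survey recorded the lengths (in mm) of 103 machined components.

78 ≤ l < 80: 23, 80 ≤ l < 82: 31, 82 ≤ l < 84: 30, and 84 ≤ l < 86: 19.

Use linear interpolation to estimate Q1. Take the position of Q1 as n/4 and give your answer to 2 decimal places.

80.18

Cumulative frequencies: 23, 54, 84, 103
n = 103; position = n/4 = 25.75.
This falls in the class 80 ≤ l < 82: L = 80, F = 23, f = 31, h = 2.
Lower quartile ≈ 80 + ((25.75 − 23) / 31) × 2 = 80.1774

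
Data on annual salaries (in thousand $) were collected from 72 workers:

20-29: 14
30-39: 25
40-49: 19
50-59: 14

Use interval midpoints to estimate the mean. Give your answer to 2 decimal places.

39.08

Midpoints: 24.5, 34.5, 44.5, 54.5
Σfm = 14×24.5 + 25×34.5 + 19×44.5 + 14×54.5 = 2814
n = Σf = 72
Mean = 2814 / 72 = 39.0833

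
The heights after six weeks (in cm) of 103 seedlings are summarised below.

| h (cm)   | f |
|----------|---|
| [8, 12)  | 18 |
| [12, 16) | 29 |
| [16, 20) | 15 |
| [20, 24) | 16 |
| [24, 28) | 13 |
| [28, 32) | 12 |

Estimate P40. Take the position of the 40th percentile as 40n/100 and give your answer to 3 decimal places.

15.200

Cumulative frequencies: 18, 47, 62, 78, 91, 103
n = 103; position = 40n/100 = 41.2.
This falls in the class [12, 16): L = 12, F = 18, f = 29, h = 4.
40th percentile ≈ 12 + ((41.2 − 18) / 29) × 4 = 15.2000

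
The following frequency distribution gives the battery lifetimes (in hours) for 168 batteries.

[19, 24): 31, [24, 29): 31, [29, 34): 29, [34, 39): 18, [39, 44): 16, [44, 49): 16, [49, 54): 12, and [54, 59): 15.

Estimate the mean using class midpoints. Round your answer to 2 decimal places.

Midpoints: 21.5, 26.5, 31.5, 36.5, 41.5, 46.5, 51.5, 56.5
Σfm = 31×21.5 + 31×26.5 + 29×31.5 + 18×36.5 + 16×41.5 + 16×46.5 + 12×51.5 + 15×56.5 = 5932
n = Σf = 168
Mean = 5932 / 168 = 35.3095

35.31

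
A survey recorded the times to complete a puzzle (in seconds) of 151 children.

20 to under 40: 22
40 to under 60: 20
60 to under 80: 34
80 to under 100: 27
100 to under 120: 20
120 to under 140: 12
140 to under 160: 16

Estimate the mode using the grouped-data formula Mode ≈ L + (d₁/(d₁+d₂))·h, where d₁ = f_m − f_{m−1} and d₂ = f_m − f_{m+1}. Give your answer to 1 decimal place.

73.3

Modal class: 60 to under 80 (highest frequency 34).
d₁ = 34 − 20 = 14, d₂ = 34 − 27 = 7
Mode ≈ 60 + (14/(14+7)) × 20 = 60 + 13.3333 = 73.3333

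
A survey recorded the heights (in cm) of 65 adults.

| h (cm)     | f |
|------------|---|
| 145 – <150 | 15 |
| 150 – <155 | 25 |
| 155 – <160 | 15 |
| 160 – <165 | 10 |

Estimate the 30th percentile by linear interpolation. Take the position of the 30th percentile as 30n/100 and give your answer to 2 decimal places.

Cumulative frequencies: 15, 40, 55, 65
n = 65; position = 30n/100 = 19.5.
This falls in the class 150 – <155: L = 150, F = 15, f = 25, h = 5.
30th percentile ≈ 150 + ((19.5 − 15) / 25) × 5 = 150.9000

150.90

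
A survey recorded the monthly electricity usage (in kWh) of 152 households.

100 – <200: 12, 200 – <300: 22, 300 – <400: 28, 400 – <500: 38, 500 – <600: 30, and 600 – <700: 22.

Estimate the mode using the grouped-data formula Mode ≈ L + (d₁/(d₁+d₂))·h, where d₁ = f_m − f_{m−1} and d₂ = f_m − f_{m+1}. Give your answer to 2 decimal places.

Modal class: 400 – <500 (highest frequency 38).
d₁ = 38 − 28 = 10, d₂ = 38 − 30 = 8
Mode ≈ 400 + (10/(10+8)) × 100 = 400 + 55.5556 = 455.5556

455.56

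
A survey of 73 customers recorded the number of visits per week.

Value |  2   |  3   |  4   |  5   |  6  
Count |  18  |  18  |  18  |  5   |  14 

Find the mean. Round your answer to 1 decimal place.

3.7

Values: 2, 3, 4, 5, 6
Σfx = 18×2 + 18×3 + 18×4 + 5×5 + 14×6 = 271
n = Σf = 73
Mean = 271 / 73 = 3.7123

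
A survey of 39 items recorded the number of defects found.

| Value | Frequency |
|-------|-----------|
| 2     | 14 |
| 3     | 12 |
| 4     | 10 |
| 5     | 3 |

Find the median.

3

Cumulative frequencies: 14, 26, 36, 39
n = 39, so the median is the value in position (n+1)/2 = 20.
Position 20 falls at value 3.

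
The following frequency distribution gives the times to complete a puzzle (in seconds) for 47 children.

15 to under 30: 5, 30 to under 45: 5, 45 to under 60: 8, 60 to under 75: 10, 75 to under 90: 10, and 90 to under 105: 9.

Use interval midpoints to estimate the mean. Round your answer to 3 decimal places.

65.904

Midpoints: 22.5, 37.5, 52.5, 67.5, 82.5, 97.5
Σfm = 5×22.5 + 5×37.5 + 8×52.5 + 10×67.5 + 10×82.5 + 9×97.5 = 3097.5
n = Σf = 47
Mean = 3097.5 / 47 = 65.9043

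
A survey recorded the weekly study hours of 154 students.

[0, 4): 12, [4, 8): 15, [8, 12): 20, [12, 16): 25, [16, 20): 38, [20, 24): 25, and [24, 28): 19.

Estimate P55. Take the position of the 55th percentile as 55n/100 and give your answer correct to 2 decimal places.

17.34

Cumulative frequencies: 12, 27, 47, 72, 110, 135, 154
n = 154; position = 55n/100 = 84.7.
This falls in the class [16, 20): L = 16, F = 72, f = 38, h = 4.
55th percentile ≈ 16 + ((84.7 − 72) / 38) × 4 = 17.3368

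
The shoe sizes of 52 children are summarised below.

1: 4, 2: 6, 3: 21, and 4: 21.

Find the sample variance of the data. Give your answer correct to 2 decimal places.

0.82

Values: 1, 2, 3, 4
n = 52, Σfx = 163, mean = 3.1346
Σfx² = 553
Σf(x − x̄)² = Σfx² − (Σfx)²/n = 553 − 163²/52 = 42.0577
Sample variance = 42.0577 / 51 = 0.8247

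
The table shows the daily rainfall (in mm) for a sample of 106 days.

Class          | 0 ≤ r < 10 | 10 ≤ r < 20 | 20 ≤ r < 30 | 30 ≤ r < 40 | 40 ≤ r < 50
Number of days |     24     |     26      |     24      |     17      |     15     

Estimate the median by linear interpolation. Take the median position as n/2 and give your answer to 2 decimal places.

Cumulative frequencies: 24, 50, 74, 91, 106
n = 106; position = n/2 = 53.
This falls in the class 20 ≤ r < 30: L = 20, F = 50, f = 24, h = 10.
Median ≈ 20 + ((53 − 50) / 24) × 10 = 21.2500

21.25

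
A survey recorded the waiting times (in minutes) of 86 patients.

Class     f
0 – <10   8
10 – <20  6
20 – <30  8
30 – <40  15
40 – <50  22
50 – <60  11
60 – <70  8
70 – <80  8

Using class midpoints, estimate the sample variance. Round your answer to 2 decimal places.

392.39

Midpoints: 5, 15, 25, 35, 45, 55, 65, 75
n = 86, Σfm = 3570, mean = 41.5116
Σfm² = 181550
Σf(m − x̄)² = Σfm² − (Σfm)²/n = 181550 − 3570²/86 = 33353.4884
Sample variance = 33353.4884 / 85 = 392.3940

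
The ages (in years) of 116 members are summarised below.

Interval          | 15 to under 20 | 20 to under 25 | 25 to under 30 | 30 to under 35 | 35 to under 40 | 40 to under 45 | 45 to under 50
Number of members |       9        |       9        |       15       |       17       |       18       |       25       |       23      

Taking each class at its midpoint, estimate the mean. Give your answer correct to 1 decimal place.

35.8

Midpoints: 17.5, 22.5, 27.5, 32.5, 37.5, 42.5, 47.5
Σfm = 9×17.5 + 9×22.5 + 15×27.5 + 17×32.5 + 18×37.5 + 25×42.5 + 23×47.5 = 4155
n = Σf = 116
Mean = 4155 / 116 = 35.8190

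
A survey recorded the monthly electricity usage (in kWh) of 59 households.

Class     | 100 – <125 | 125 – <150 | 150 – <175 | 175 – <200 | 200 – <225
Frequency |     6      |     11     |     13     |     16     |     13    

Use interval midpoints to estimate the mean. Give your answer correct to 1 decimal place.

170.6

Midpoints: 112.5, 137.5, 162.5, 187.5, 212.5
Σfm = 6×112.5 + 11×137.5 + 13×162.5 + 16×187.5 + 13×212.5 = 10062.5
n = Σf = 59
Mean = 10062.5 / 59 = 170.5508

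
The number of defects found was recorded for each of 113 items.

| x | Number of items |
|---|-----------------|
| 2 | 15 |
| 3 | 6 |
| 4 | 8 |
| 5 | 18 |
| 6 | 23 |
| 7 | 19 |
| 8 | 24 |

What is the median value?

6

Cumulative frequencies: 15, 21, 29, 47, 70, 89, 113
n = 113, so the median is the value in position (n+1)/2 = 57.
Position 57 falls at value 6.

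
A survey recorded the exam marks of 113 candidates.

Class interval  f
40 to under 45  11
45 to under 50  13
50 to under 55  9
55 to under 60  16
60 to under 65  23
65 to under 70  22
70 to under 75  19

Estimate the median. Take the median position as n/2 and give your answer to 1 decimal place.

Cumulative frequencies: 11, 24, 33, 49, 72, 94, 113
n = 113; position = n/2 = 56.5.
This falls in the class 60 to under 65: L = 60, F = 49, f = 23, h = 5.
Median ≈ 60 + ((56.5 − 49) / 23) × 5 = 61.6304

61.6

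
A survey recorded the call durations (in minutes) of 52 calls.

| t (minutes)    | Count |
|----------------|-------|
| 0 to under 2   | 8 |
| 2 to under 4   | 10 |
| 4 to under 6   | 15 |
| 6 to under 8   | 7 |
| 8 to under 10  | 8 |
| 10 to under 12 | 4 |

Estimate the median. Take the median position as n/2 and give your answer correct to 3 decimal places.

Cumulative frequencies: 8, 18, 33, 40, 48, 52
n = 52; position = n/2 = 26.
This falls in the class 4 to under 6: L = 4, F = 18, f = 15, h = 2.
Median ≈ 4 + ((26 − 18) / 15) × 2 = 5.0667

5.067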